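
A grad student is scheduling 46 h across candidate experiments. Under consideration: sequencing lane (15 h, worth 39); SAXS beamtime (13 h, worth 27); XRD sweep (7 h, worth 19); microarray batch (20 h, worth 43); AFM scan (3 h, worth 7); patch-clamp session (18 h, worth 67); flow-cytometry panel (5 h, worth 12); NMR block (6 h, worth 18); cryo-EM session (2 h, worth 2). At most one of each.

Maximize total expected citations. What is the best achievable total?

143

Sequencing lane + XRD sweep + patch-clamp session + NMR block uses 46 of the 46 h and totals 143.
Next best is sequencing lane + patch-clamp session + flow-cytometry panel + NMR block + cryo-EM session at 138 (46 h) — short by 5.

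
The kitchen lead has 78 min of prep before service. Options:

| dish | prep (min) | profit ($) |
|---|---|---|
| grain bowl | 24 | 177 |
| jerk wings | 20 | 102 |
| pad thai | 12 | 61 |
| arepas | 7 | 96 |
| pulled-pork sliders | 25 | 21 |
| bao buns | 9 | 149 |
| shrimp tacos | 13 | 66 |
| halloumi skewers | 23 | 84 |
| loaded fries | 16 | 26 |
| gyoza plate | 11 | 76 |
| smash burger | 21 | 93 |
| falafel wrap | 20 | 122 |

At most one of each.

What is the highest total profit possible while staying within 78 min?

625

Ranking by ratio (profit/min): bao buns 16.56, arepas 13.71, grain bowl 7.38.
Taking the top-ratio dishes first gives grain bowl + arepas + bao buns + gyoza plate + falafel wrap for 620 (71 min).
Replace falafel wrap with pad thai + shrimp tacos: the trade gains 5 net, giving 625 at 76 min.
No other feasible combination exceeds 625.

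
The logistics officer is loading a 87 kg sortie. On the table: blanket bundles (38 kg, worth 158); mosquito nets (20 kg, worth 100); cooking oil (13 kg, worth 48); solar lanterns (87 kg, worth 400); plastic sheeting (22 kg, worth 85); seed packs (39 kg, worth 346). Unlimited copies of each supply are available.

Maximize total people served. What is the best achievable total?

692

The ratio ordering already packs tightly: 2×seed packs, 78 kg, 692.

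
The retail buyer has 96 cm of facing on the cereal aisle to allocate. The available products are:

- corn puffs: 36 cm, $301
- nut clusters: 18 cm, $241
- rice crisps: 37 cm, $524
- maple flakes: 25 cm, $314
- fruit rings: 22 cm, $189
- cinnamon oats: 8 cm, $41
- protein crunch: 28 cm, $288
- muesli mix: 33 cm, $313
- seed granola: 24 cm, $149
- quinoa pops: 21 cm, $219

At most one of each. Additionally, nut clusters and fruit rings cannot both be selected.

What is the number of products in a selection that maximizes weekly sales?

The maximum weekly sales within 96 cm is 1151.
For example rice crisps + maple flakes + muesli mix achieves it, using 95 cm.
Any selection reaching 1151 contains exactly 3 products.

3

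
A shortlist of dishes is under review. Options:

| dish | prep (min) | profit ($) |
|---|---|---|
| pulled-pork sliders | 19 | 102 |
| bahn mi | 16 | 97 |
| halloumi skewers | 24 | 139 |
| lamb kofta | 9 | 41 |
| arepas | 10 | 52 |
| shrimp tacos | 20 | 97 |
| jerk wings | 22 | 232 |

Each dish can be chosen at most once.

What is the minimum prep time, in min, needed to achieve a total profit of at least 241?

31

Need the lightest bundle worth ≥ 241.
Taking lamb kofta + jerk wings gives 273 (≥ 241) for 31 min.
No combination under 31 min hits 241.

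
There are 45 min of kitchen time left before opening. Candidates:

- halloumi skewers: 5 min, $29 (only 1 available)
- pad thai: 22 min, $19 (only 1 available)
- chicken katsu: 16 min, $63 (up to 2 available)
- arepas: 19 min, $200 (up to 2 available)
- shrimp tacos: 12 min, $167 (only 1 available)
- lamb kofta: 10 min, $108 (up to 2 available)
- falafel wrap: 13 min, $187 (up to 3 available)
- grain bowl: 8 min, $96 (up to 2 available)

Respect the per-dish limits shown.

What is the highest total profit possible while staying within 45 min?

Taking halloumi skewers + 3×falafel wrap: 44 min used, 590 in profit.
No other feasible combination exceeds 590.

590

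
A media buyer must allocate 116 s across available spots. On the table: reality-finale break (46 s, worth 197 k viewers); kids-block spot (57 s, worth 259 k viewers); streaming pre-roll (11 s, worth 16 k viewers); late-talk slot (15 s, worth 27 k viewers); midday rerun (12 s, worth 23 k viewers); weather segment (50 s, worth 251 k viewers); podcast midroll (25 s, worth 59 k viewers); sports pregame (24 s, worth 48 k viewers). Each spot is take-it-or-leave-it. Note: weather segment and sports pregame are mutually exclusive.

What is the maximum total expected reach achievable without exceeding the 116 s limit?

510

By expected reach per s: weather segment 5.02, kids-block spot 4.54, reality-finale break 4.28 lead.
Taking kids-block spot + weather segment: 107 s used, 510 in expected reach.
Runner-up reality-finale break + kids-block spot + midday rerun tops out at 479.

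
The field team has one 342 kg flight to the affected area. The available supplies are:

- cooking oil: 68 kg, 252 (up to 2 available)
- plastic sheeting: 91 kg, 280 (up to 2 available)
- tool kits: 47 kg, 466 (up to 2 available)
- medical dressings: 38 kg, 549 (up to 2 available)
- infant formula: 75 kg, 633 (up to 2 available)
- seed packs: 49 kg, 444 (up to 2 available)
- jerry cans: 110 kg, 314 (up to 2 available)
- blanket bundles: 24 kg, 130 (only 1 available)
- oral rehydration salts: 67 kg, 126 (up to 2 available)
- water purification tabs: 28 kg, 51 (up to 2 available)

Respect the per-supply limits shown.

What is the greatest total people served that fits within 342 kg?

3296

A density-first pass picks 2×tool kits + 2×medical dressings + 2×seed packs + blanket bundles + water purification tabs — 3099 at 320 kg.
Dropping 2×seed packs and blanket bundles and water purification tabs frees 150 kg; slotting in 2×infant formula (150 kg) lifts the total to 3296 at 320 kg.
Every other selection either busts 342 kg or exceeds an availability limit or fails to beat 3296.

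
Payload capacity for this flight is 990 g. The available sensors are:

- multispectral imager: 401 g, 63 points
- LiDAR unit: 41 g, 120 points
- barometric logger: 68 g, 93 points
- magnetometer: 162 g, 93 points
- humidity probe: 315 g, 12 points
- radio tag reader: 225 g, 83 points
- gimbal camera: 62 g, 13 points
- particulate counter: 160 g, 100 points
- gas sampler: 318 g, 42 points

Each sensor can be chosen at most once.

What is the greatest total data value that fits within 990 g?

531

Taking the top-ratio sensors first gives LiDAR unit + barometric logger + magnetometer + radio tag reader + gimbal camera + particulate counter for 502 (718 g).
Dropping gimbal camera frees 62 g; slotting in gas sampler (318 g) lifts the total to 531 at 974 g.
No other feasible combination exceeds 531.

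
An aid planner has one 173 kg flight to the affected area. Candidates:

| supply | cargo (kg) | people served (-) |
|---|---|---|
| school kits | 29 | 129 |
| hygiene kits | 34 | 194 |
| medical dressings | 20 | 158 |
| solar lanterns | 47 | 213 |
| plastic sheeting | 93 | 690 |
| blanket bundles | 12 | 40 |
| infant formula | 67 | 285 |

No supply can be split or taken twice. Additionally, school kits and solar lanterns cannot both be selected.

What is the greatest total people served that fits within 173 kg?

1101

Ranking by ratio (people served/kg): medical dressings 7.90, plastic sheeting 7.42, hygiene kits 5.71.
The ratio heuristic lands on hygiene kits + medical dressings + plastic sheeting + blanket bundles (1082) but leaves 14 kg idle.
Replace hygiene kits with solar lanterns: the trade gains 19 net, giving 1101 at 172 kg.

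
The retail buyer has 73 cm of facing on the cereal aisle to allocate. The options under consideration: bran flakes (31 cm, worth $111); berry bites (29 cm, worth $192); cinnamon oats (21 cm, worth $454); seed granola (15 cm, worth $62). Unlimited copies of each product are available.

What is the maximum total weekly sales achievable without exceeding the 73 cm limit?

1362

Ranking by ratio (weekly sales/cm): cinnamon oats 21.62, berry bites 6.62, seed granola 4.13.
Taking 3×cinnamon oats: 63 cm used, 1362 in weekly sales.
Every other selection either busts 73 cm or fails to beat 1362.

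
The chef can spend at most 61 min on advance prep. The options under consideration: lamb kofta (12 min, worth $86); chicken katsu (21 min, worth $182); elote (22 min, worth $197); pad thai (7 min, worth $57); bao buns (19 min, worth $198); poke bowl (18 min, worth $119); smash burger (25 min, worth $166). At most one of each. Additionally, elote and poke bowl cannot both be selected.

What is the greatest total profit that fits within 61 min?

Density check — bao buns 10.42, elote 8.95, chicken katsu 8.67, pad thai 8.14 are the best per min.
Best packing: lamb kofta + elote + pad thai + bao buns — 60 min, 538 total.
The closest alternative, lamb kofta + chicken katsu + pad thai + bao buns, reaches only 523.

538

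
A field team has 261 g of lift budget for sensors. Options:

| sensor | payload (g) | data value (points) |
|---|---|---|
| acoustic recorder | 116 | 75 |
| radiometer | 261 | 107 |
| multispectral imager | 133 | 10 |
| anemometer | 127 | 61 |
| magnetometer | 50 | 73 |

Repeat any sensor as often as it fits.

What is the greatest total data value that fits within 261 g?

365

5×magnetometer uses 250 of the 261 g and totals 365.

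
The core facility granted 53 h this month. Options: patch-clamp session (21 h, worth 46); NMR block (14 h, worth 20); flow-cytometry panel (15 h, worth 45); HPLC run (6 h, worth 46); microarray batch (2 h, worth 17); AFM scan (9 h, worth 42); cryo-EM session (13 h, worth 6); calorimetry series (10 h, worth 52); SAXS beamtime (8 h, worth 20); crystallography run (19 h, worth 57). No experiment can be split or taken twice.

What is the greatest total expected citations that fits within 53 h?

Flow-cytometry panel + HPLC run + microarray batch + AFM scan + calorimetry series + SAXS beamtime uses 50 of the 53 h and totals 222.
No other feasible combination exceeds 222.

222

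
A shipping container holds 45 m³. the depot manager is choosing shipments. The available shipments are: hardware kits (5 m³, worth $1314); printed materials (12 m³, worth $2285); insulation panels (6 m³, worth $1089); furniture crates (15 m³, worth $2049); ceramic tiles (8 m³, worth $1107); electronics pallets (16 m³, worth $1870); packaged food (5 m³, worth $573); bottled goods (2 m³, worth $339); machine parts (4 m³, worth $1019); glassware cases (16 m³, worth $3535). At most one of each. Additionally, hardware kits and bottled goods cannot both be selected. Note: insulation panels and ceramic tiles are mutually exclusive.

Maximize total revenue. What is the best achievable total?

9260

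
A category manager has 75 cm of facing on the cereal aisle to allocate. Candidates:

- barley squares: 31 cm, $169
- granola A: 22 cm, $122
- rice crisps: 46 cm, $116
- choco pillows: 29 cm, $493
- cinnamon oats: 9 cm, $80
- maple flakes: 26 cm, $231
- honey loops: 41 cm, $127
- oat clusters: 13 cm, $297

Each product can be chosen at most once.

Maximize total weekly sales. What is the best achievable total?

Taking the top-ratio products first gives granola A + choco pillows + cinnamon oats + oat clusters for 992 (73 cm).
The 31 cm tied up in granola A and cinnamon oats is better spent on maple flakes — total rises to 1021 (68 cm).
That's the maximum — no swap from here does better than 1021.

1021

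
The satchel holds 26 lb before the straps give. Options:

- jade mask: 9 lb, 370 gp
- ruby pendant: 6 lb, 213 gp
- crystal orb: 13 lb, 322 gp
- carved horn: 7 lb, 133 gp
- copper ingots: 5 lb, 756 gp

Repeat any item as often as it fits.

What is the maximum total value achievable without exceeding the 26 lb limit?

By value per lb: copper ingots 151.20, jade mask 41.11, ruby pendant 35.50 lead.
The ratio ordering already packs tightly: 5×copper ingots, 25 lb, 3780.
That's the maximum — no swap from here does better than 3780.

3780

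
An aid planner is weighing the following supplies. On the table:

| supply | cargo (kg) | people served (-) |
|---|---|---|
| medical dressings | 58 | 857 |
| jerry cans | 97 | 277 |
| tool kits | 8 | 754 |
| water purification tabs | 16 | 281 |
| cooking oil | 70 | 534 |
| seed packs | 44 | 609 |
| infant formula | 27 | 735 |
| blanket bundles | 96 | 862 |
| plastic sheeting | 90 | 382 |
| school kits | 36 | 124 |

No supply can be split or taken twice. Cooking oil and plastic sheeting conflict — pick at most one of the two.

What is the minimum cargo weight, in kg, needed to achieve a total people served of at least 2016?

79

Minimise kg subject to total people served ≥ 2016.
Taking tool kits + seed packs + infant formula gives 2098 (≥ 2016) for 79 kg.
Any bundle with less than 79 kg falls short of 2016.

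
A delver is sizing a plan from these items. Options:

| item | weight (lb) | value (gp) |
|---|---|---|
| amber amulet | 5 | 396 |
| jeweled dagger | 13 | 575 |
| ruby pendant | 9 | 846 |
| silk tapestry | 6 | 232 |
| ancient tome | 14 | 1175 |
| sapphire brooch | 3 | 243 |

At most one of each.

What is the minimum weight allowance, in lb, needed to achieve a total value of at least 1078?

Look for the lowest-weight combination reaching 1078.
ruby pendant + sapphire brooch reaches 1089 using 12 lb.
Below 12 lb the best achievable stays under 1078.

12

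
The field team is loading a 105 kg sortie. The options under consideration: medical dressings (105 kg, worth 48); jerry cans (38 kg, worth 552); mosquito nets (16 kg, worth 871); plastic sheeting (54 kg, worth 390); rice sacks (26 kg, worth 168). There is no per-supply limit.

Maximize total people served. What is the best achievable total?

Best packing: 6×mosquito nets — 96 kg, 5226 total.

5226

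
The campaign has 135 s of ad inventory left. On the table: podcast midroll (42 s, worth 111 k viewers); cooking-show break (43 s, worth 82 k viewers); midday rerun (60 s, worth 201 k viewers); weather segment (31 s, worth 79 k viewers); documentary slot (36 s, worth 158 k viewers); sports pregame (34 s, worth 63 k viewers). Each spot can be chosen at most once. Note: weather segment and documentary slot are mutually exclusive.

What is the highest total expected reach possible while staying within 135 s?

422

Ranking by ratio (expected reach/s): documentary slot 4.39, midday rerun 3.35, podcast midroll 2.64.
Taking midday rerun + documentary slot + sports pregame: 130 s used, 422 in expected reach.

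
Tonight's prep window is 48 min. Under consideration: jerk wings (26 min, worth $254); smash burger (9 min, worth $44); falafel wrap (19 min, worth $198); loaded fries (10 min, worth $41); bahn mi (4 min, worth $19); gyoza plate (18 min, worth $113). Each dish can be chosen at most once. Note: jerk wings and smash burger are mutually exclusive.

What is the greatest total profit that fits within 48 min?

452

By profit per min: falafel wrap 10.42, jerk wings 9.77, gyoza plate 6.28, smash burger 4.89 lead.
The ratio ordering already packs tightly: jerk wings + falafel wrap, 45 min, 452.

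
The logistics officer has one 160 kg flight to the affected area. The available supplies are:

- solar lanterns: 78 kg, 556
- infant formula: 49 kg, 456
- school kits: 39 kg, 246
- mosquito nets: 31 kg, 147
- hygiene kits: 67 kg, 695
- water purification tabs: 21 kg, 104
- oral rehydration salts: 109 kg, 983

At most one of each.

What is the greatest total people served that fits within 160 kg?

By people served per kg: hygiene kits 10.37, infant formula 9.31, oral rehydration salts 9.02, solar lanterns 7.13 lead.
Greedy by ratio would take infant formula + school kits + hygiene kits: 155 kg used, total 1397.
Replace school kits and hygiene kits with oral rehydration salts: the trade gains 42 net, giving 1439 at 158 kg.
Nothing else within 160 kg beats 1439.

1439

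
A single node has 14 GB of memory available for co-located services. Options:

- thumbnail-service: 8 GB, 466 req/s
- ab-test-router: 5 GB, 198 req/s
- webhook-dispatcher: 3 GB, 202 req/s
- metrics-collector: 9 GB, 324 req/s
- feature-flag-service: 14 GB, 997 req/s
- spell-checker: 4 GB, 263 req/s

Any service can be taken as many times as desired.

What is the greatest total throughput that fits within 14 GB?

997

The ratio ordering already packs tightly: feature-flag-service, 14 GB, 997.
Every other selection either busts 14 GB or fails to beat 997.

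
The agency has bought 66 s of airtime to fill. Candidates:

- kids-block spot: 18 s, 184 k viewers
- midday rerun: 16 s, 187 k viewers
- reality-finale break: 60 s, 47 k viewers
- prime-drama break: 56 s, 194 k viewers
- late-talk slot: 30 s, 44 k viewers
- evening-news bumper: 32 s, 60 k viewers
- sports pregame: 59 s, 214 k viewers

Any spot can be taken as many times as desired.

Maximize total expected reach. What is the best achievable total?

Ranking by ratio (expected reach/s): midday rerun 11.69, kids-block spot 10.22, sports pregame 3.63.
4×midday rerun uses 64 of the 66 s and totals 748.

748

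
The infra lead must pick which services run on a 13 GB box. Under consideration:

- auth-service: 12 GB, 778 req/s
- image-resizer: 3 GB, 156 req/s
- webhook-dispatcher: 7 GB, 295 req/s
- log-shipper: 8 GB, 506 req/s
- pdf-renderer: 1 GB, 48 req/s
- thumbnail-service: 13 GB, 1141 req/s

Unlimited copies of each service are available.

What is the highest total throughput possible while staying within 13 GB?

1141

By throughput per GB: thumbnail-service 87.77, auth-service 64.83, log-shipper 63.25 lead.
The ratio ordering already packs tightly: thumbnail-service, 13 GB, 1141.
No other feasible combination exceeds 1141.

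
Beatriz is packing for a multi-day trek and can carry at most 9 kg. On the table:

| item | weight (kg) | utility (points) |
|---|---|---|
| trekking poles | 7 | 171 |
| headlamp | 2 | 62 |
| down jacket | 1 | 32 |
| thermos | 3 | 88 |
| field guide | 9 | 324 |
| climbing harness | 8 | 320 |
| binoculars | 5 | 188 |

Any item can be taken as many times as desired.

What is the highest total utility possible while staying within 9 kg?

352

Best packing: down jacket + climbing harness — 9 kg, 352 total.
No other feasible combination exceeds 352.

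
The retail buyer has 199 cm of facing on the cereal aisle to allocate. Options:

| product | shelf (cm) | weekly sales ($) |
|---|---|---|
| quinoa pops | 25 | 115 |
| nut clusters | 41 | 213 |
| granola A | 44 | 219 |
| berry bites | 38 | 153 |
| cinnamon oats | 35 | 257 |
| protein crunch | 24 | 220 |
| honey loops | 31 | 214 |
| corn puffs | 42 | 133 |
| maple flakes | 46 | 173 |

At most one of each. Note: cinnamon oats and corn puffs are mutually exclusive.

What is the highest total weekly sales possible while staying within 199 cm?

1178

A density-first pass picks nut clusters + granola A + cinnamon oats + protein crunch + honey loops — 1123 at 175 cm.
The 41 cm tied up in nut clusters is better spent on quinoa pops + berry bites — total rises to 1178 (197 cm).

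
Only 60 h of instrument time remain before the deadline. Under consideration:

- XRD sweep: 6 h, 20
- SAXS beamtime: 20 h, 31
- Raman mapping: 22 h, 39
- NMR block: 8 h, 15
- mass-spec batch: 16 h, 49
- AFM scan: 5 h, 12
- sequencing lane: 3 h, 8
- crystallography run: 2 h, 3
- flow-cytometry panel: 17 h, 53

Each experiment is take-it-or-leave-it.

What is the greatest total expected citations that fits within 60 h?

160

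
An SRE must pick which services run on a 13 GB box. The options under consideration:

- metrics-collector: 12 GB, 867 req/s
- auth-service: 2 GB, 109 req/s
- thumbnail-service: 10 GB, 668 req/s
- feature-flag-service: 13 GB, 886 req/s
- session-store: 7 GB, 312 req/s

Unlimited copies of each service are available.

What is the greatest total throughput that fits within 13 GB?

886

By throughput per GB: metrics-collector 72.25, feature-flag-service 68.15, thumbnail-service 66.80, auth-service 54.50 lead.
Greedy by ratio would take metrics-collector: 12 GB used, total 867.
Dropping metrics-collector frees 12 GB; slotting in feature-flag-service (13 GB) lifts the total to 886 at 13 GB.
Every other selection either busts 13 GB or fails to beat 886.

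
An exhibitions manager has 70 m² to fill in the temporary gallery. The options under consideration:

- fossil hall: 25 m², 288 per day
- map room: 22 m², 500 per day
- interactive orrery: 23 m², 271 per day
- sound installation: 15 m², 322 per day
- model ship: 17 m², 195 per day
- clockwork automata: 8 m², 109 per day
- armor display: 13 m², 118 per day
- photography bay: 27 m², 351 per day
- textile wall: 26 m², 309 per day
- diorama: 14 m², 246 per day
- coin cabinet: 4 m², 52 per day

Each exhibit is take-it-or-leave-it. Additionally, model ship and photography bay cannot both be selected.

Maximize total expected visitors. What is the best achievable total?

Ranking by ratio (expected visitors/m²): map room 22.73, sound installation 21.47, diorama 17.57, clockwork automata 13.62.
Filling by ratio: map room + sound installation + clockwork automata + diorama + coin cabinet for 1229, with 7 m² left unused.
Dropping clockwork automata and coin cabinet frees 12 m²; slotting in model ship (17 m²) lifts the total to 1263 at 68 m².

1263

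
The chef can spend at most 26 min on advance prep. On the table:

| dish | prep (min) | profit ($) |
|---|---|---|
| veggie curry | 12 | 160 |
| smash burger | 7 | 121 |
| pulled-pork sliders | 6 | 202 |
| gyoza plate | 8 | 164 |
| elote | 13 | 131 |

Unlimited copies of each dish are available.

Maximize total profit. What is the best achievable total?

808

Best packing: 4×pulled-pork sliders — 24 min, 808 total.
Every other selection either busts 26 min or fails to beat 808.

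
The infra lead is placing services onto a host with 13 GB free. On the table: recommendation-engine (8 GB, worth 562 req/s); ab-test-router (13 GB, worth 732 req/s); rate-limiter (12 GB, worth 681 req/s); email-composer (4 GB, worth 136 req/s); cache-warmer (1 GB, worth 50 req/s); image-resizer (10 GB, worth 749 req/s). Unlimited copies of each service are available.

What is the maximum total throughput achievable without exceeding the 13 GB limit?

899

The ratio ordering already packs tightly: 3×cache-warmer + image-resizer, 13 GB, 899.
Every other selection either busts 13 GB or fails to beat 899.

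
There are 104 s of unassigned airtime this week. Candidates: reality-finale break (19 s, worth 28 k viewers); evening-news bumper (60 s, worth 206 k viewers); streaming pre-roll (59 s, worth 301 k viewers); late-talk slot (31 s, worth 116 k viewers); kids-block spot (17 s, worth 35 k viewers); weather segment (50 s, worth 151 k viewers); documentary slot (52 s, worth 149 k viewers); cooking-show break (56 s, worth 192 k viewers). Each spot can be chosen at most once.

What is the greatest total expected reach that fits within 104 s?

The ratio ordering already packs tightly: streaming pre-roll + late-talk slot, 90 s, 417.

417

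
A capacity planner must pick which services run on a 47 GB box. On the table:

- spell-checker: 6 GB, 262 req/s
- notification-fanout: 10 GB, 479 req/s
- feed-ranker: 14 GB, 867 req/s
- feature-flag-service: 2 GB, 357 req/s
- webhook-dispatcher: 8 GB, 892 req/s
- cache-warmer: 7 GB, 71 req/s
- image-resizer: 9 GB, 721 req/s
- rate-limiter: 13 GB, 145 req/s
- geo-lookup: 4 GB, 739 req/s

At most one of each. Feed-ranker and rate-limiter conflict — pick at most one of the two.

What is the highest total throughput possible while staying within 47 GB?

The ratio ordering already packs tightly: notification-fanout + feed-ranker + feature-flag-service + webhook-dispatcher + image-resizer + geo-lookup, 47 GB, 4055.
Next best is spell-checker + feed-ranker + feature-flag-service + webhook-dispatcher + image-resizer + geo-lookup at 3838 (43 GB) — short by 217.

4055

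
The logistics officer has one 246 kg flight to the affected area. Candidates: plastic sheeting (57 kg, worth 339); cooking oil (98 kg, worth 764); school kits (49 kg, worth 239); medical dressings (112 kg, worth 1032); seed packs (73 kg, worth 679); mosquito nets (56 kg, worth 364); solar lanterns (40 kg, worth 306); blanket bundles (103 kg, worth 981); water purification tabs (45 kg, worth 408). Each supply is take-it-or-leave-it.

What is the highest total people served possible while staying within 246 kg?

By people served per kg: blanket bundles 9.52, seed packs 9.30, medical dressings 9.21, water purification tabs 9.07 lead.
Filling by ratio: seed packs + blanket bundles + water purification tabs for 2068, with 25 kg left unused.
The 73 kg tied up in seed packs is better spent on cooking oil — total rises to 2153 (246 kg).
The closest alternative, medical dressings + seed packs + water purification tabs, reaches only 2119.

2153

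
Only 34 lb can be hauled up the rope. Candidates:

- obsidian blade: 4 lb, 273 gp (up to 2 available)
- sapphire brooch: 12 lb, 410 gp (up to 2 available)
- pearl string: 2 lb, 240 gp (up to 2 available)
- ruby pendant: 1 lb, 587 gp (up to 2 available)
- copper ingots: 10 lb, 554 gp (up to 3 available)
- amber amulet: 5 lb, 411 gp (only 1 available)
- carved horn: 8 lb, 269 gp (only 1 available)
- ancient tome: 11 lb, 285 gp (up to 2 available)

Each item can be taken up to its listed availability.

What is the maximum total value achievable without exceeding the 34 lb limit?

Greedy by ratio would take 2×obsidian blade + 2×pearl string + 2×ruby pendant + copper ingots + amber amulet: 29 lb used, total 3165.
Dropping amber amulet frees 5 lb; slotting in copper ingots (10 lb) lifts the total to 3308 at 34 lb.
No other feasible combination exceeds 3308.

3308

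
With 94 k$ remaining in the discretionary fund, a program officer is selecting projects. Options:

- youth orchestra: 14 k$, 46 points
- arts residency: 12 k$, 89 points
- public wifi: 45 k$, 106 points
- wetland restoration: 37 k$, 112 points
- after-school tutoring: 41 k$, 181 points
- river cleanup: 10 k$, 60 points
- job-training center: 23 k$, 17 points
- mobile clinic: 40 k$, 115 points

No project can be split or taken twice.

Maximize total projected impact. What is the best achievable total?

385

By projected impact per k$: arts residency 7.42, river cleanup 6.00, after-school tutoring 4.41, youth orchestra 3.29 lead.
Greedy by ratio would take youth orchestra + arts residency + after-school tutoring + river cleanup: 77 k$ used, total 376.
Replace youth orchestra and river cleanup with mobile clinic: the trade gains 9 net, giving 385 at 93 k$.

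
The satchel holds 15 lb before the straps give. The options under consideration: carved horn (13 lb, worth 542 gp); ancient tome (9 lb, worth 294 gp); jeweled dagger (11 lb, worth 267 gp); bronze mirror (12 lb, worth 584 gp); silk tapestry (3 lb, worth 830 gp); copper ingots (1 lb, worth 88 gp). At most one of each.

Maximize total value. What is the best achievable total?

1414

Ranking by ratio (value/lb): silk tapestry 276.67, copper ingots 88.00, bronze mirror 48.67.
A density-first pass picks ancient tome + silk tapestry + copper ingots — 1212 at 13 lb.
Dropping ancient tome and copper ingots frees 10 lb; slotting in bronze mirror (12 lb) lifts the total to 1414 at 15 lb.
The closest alternative, ancient tome + silk tapestry + copper ingots, reaches only 1212.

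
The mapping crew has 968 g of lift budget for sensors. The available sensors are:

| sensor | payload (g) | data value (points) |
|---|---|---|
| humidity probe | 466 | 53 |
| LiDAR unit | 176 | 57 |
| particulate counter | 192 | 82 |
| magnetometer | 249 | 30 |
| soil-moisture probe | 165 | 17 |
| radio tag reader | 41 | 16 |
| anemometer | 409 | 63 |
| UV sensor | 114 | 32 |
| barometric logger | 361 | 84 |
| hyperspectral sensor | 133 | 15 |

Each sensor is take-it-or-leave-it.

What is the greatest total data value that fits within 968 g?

271

By data value per g: particulate counter 0.43, radio tag reader 0.39, LiDAR unit 0.32, UV sensor 0.28 lead.
LiDAR unit + particulate counter + radio tag reader + UV sensor + barometric logger uses 884 of the 968 g and totals 271.
Runner-up LiDAR unit + particulate counter + soil-moisture probe + radio tag reader + barometric logger tops out at 256.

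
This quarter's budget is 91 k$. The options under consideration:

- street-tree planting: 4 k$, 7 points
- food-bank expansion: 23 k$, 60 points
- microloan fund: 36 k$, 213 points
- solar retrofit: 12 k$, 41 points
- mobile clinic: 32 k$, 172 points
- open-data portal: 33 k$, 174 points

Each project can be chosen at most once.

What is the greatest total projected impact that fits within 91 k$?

445

Filling by ratio: street-tree planting + microloan fund + solar retrofit + mobile clinic for 433, with 7 k$ left unused.
Replace street-tree planting and solar retrofit with food-bank expansion: the trade gains 12 net, giving 445 at 91 k$.
The closest alternative, street-tree planting + microloan fund + solar retrofit + open-data portal, reaches only 435.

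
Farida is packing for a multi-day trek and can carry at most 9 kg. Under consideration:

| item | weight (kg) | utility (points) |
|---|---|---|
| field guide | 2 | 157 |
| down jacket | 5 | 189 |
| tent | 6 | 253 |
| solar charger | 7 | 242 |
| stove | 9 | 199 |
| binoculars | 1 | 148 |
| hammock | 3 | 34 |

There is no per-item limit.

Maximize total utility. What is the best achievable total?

1332

9×binoculars uses 9 of the 9 kg and totals 1332.
Nothing else within 9 kg beats 1332.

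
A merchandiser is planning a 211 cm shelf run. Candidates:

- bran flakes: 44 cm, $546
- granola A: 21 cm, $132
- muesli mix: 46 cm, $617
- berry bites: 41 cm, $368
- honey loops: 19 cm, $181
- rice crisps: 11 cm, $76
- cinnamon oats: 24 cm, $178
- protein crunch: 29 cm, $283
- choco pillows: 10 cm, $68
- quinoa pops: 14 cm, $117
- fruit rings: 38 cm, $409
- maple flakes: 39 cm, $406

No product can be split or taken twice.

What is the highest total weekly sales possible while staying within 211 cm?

2378

Density check — muesli mix 13.41, bran flakes 12.41, fruit rings 10.76 are the best per cm.
The ratio ordering already packs tightly: bran flakes + muesli mix + protein crunch + quinoa pops + fruit rings + maple flakes, 210 cm, 2378.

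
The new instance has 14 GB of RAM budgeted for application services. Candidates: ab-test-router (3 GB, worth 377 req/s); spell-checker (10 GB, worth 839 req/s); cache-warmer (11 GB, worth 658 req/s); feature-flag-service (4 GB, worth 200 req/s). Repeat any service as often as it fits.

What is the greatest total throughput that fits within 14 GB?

1508

Density check — ab-test-router 125.67, spell-checker 83.90, cache-warmer 59.82 are the best per GB.
Taking 4×ab-test-router: 12 GB used, 1508 in throughput.
No other feasible combination exceeds 1508.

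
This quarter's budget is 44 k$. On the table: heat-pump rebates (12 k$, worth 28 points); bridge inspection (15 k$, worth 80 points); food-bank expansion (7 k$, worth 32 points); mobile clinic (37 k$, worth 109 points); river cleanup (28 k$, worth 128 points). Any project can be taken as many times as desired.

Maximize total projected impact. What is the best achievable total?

224

Ranking by ratio (projected impact/k$): bridge inspection 5.33, food-bank expansion 4.57, river cleanup 4.57, mobile clinic 2.95.
Best packing: 2×bridge inspection + 2×food-bank expansion — 44 k$, 224 total.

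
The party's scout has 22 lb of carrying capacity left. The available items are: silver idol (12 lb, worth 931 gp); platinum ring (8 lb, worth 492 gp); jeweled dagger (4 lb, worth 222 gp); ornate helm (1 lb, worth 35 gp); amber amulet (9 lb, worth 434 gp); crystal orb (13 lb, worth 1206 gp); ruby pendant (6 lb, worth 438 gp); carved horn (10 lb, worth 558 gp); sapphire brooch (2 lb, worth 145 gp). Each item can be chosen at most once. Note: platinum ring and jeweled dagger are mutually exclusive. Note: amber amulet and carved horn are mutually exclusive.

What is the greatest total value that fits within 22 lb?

1824

By value per lb: crystal orb 92.77, silver idol 77.58, ruby pendant 73.00 lead.
Ornate helm + crystal orb + ruby pendant + sapphire brooch uses 22 of the 22 lb and totals 1824.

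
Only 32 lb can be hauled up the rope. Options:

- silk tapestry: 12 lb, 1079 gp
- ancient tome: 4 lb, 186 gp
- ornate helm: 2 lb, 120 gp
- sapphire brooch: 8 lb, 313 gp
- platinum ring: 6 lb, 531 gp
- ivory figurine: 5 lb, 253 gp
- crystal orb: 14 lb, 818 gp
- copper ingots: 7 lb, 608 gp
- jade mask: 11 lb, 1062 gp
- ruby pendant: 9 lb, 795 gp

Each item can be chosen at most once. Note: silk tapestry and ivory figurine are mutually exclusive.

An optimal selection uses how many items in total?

The maximum value within 32 lb is 2936.
One optimal bundle: silk tapestry + jade mask + ruby pendant (32 lb).
Every optimal selection uses 3 items.

3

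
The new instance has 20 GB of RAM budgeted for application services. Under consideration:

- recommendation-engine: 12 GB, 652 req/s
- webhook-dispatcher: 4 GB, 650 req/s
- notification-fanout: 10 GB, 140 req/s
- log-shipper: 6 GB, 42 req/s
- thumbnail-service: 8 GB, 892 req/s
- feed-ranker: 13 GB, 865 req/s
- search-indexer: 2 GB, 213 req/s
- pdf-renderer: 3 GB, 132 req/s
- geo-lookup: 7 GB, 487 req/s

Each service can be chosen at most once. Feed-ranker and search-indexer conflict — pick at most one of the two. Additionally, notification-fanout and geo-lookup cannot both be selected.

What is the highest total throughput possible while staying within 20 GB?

Ranking by ratio (throughput/GB): webhook-dispatcher 162.50, thumbnail-service 111.50, search-indexer 106.50.
The ratio heuristic lands on webhook-dispatcher + thumbnail-service + search-indexer + pdf-renderer (1887) but leaves 3 GB idle.
Dropping search-indexer and pdf-renderer frees 5 GB; slotting in geo-lookup (7 GB) lifts the total to 2029 at 19 GB.

2029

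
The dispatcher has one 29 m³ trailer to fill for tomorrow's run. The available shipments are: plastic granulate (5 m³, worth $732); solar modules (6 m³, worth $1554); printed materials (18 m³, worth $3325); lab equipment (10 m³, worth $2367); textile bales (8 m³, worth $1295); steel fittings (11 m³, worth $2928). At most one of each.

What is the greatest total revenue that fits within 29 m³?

6849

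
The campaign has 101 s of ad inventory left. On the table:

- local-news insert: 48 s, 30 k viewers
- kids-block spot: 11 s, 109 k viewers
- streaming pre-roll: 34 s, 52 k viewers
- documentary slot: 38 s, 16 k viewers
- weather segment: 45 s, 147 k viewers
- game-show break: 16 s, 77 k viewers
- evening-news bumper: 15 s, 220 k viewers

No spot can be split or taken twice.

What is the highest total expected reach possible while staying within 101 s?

553

Kids-block spot + weather segment + game-show break + evening-news bumper uses 87 of the 101 s and totals 553.
The closest alternative, kids-block spot + weather segment + evening-news bumper, reaches only 476.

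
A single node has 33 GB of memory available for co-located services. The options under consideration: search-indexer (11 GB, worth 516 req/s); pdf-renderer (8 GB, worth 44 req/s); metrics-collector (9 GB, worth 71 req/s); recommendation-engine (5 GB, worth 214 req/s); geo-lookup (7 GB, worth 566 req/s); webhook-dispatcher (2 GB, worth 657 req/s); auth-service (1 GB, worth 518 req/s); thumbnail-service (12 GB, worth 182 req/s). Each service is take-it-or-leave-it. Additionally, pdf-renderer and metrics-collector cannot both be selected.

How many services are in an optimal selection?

5

Optimal total is 2471.
search-indexer + recommendation-engine + geo-lookup + webhook-dispatcher + auth-service hits 2471 at 26 GB.
Any selection reaching 2471 contains exactly 5 services.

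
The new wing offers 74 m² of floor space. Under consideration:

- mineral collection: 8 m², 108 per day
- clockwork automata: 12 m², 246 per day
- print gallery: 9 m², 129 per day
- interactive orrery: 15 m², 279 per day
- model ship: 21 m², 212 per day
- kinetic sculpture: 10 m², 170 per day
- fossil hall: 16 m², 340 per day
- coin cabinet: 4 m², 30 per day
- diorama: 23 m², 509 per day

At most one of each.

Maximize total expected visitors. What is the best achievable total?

Best packing: mineral collection + clockwork automata + interactive orrery + fossil hall + diorama — 74 m², 1482 total.
Nothing else within 74 m² beats 1482.

1482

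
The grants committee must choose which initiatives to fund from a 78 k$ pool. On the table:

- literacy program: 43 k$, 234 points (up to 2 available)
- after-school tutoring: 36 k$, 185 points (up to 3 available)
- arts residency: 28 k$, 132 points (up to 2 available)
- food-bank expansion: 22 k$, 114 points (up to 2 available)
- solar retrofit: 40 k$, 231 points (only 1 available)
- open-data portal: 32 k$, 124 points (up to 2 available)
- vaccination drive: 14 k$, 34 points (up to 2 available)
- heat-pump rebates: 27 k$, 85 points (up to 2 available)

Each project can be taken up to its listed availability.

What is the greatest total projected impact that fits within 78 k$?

Greedy by ratio would take food-bank expansion + solar retrofit + vaccination drive: 76 k$ used, total 379.
The 36 k$ tied up in food-bank expansion and vaccination drive is better spent on after-school tutoring — total rises to 416 (76 k$).

416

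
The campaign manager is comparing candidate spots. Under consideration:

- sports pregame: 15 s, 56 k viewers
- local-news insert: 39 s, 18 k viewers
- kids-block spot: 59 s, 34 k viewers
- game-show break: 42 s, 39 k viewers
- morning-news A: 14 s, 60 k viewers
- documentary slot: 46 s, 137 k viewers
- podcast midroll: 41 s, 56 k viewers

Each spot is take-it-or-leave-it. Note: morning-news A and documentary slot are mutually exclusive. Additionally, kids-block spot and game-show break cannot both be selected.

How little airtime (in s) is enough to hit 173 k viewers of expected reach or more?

61

Look for the lowest-airtime combination reaching 173.
Taking sports pregame + documentary slot gives 193 (≥ 173) for 61 s.
Any bundle with less than 61 s falls short of 173.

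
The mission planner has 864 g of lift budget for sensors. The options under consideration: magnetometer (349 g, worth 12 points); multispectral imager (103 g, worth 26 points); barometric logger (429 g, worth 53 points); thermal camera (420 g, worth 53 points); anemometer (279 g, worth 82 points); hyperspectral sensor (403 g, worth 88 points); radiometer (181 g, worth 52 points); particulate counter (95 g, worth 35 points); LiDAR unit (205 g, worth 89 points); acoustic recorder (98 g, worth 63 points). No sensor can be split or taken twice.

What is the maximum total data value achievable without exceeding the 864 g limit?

Anemometer + radiometer + particulate counter + LiDAR unit + acoustic recorder uses 858 of the 864 g and totals 321.
That's the maximum — no swap from here does better than 321.

321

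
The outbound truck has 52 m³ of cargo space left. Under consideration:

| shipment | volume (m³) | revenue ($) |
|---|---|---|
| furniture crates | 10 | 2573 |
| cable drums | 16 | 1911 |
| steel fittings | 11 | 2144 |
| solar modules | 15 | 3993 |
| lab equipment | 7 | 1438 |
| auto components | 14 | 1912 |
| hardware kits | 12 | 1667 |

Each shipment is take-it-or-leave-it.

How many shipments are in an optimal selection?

The maximum revenue within 52 m³ is 10622.
furniture crates + steel fittings + solar modules + auto components hits 10622 at 50 m³.
All optima have 4 shipments.

4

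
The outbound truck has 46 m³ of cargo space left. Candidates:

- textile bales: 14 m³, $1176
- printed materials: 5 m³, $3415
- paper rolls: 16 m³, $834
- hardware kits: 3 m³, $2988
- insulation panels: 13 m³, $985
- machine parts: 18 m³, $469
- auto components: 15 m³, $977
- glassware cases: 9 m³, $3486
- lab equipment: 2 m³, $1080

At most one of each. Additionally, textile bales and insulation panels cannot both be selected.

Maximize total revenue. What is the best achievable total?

Taking textile bales + printed materials + hardware kits + glassware cases + lab equipment: 33 m³ used, 12145 in revenue.
An exhaustive check of the 512 subsets confirms 12145.

12145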